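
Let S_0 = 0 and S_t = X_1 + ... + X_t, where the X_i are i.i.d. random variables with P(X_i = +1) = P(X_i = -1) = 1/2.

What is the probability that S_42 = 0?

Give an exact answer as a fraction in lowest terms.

To return to 0 after 42 steps: need exactly 21 steps of +1 and 21 of -1.
Favorable paths: C(42,21) = 538257874440
Total paths: 2^42 = 4398046511104
P = 538257874440/4398046511104 = 67282234305/549755813888

Answer: 67282234305/549755813888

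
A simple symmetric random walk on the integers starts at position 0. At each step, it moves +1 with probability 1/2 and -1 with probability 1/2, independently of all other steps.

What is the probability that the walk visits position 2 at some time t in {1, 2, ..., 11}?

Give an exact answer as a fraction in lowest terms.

Count via complement. Let g(t,s) = #length-t paths at position s with S_1..S_t all ≠ 2.
g(t,s) = g(t-1,s-1) + g(t-1,s+1) for s ≠ 2; g(t,2) = 0.
t=0: g(0,0)=1
t=1: g(1,-1)=1 g(1,1)=1
t=2: g(2,-2)=1 g(2,0)=2
t=3: g(3,-3)=1 g(3,-1)=3 g(3,1)=2
t=4: g(4,-4)=1 g(4,-2)=4 g(4,0)=5
t=5: g(5,-5)=1 g(5,-3)=5 g(5,-1)=9 g(5,1)=5
t=6: g(6,-6)=1 g(6,-4)=6 g(6,-2)=14 g(6,0)=14
t=7: g(7,-7)=1 g(7,-5)=7 g(7,-3)=20 g(7,-1)=28 g(7,1)=14
t=8: g(8,-8)=1 g(8,-6)=8 g(8,-4)=27 g(8,-2)=48 g(8,0)=42
t=9: g(9,-9)=1 g(9,-7)=9 g(9,-5)=35 g(9,-3)=75 g(9,-1)=90 g(9,1)=42
t=10: g(10,-10)=1 g(10,-8)=10 g(10,-6)=44 g(10,-4)=110 g(10,-2)=165 g(10,0)=132
t=11: g(11,-11)=1 g(11,-9)=11 g(11,-7)=54 g(11,-5)=154 g(11,-3)=275 g(11,-1)=297 g(11,1)=132
Paths never hitting 2: Σ_s g(11,s) = 924
Paths hitting 2: 2^11 - 924 = 1124
P = 1124/2048 = 281/512

Answer: 281/512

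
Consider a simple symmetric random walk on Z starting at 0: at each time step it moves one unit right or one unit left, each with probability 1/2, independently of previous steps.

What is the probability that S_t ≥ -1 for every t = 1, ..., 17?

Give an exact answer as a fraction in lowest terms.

Let f(t,s) = #length-t paths at position s with S_1..S_t all ≥ -1.
f(t,s) = f(t-1,s-1) + f(t-1,s+1) for s ≥ -1; f(t,s) = 0 for s < -1.
t=0: f(0,0)=1
t=1: f(1,-1)=1 f(1,1)=1
t=2: f(2,0)=2 f(2,2)=1
t=3: f(3,-1)=2 f(3,1)=3 f(3,3)=1
t=4: f(4,0)=5 f(4,2)=4 f(4,4)=1
t=5: f(5,-1)=5 f(5,1)=9 f(5,3)=5 f(5,5)=1
t=6: f(6,0)=14 f(6,2)=14 f(6,4)=6 f(6,6)=1
t=7: f(7,-1)=14 f(7,1)=28 f(7,3)=20 f(7,5)=7 f(7,7)=1
t=8: f(8,0)=42 f(8,2)=48 f(8,4)=27 f(8,6)=8 f(8,8)=1
t=9: f(9,-1)=42 f(9,1)=90 f(9,3)=75 f(9,5)=35 f(9,7)=9 f(9,9)=1
t=10: f(10,0)=132 f(10,2)=165 f(10,4)=110 f(10,6)=44 f(10,8)=10 f(10,10)=1
t=11: f(11,-1)=132 f(11,1)=297 f(11,3)=275 f(11,5)=154 f(11,7)=54 f(11,9)=11 f(11,11)=1
t=12: f(12,0)=429 f(12,2)=572 f(12,4)=429 f(12,6)=208 f(12,8)=65 f(12,10)=12 f(12,12)=1
t=13: f(13,-1)=429 f(13,1)=1001 f(13,3)=1001 f(13,5)=637 f(13,7)=273 f(13,9)=77 f(13,11)=13 f(13,13)=1
t=14: f(14,0)=1430 f(14,2)=2002 f(14,4)=1638 f(14,6)=910 f(14,8)=350 f(14,10)=90 f(14,12)=14 f(14,14)=1
t=15: f(15,-1)=1430 f(15,1)=3432 f(15,3)=3640 f(15,5)=2548 f(15,7)=1260 f(15,9)=440 f(15,11)=104 f(15,13)=15 f(15,15)=1
t=16: f(16,0)=4862 f(16,2)=7072 f(16,4)=6188 f(16,6)=3808 f(16,8)=1700 f(16,10)=544 f(16,12)=119 f(16,14)=16 f(16,16)=1
t=17: f(17,-1)=4862 f(17,1)=11934 f(17,3)=13260 f(17,5)=9996 f(17,7)=5508 f(17,9)=2244 f(17,11)=663 f(17,13)=135 f(17,15)=17 f(17,17)=1
Σ_s f(17,s) = 48620
P = 48620/131072 = 12155/32768

Answer: 12155/32768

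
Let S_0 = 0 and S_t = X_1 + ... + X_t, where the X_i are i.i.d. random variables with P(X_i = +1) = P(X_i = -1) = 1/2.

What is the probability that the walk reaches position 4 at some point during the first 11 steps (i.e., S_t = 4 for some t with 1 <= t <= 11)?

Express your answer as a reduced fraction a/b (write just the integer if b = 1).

Answer: 29/128

Derivation:
Count via complement. Let g(t,s) = #length-t paths at position s with S_1..S_t all ≠ 4.
g(t,s) = g(t-1,s-1) + g(t-1,s+1) for s ≠ 4; g(t,4) = 0.
t=0: g(0,0)=1
t=1: g(1,-1)=1 g(1,1)=1
t=2: g(2,-2)=1 g(2,0)=2 g(2,2)=1
t=3: g(3,-3)=1 g(3,-1)=3 g(3,1)=3 g(3,3)=1
t=4: g(4,-4)=1 g(4,-2)=4 g(4,0)=6 g(4,2)=4
t=5: g(5,-5)=1 g(5,-3)=5 g(5,-1)=10 g(5,1)=10 g(5,3)=4
t=6: g(6,-6)=1 g(6,-4)=6 g(6,-2)=15 g(6,0)=20 g(6,2)=14
t=7: g(7,-7)=1 g(7,-5)=7 g(7,-3)=21 g(7,-1)=35 g(7,1)=34 g(7,3)=14
t=8: g(8,-8)=1 g(8,-6)=8 g(8,-4)=28 g(8,-2)=56 g(8,0)=69 g(8,2)=48
t=9: g(9,-9)=1 g(9,-7)=9 g(9,-5)=36 g(9,-3)=84 g(9,-1)=125 g(9,1)=117 g(9,3)=48
t=10: g(10,-10)=1 g(10,-8)=10 g(10,-6)=45 g(10,-4)=120 g(10,-2)=209 g(10,0)=242 g(10,2)=165
t=11: g(11,-11)=1 g(11,-9)=11 g(11,-7)=55 g(11,-5)=165 g(11,-3)=329 g(11,-1)=451 g(11,1)=407 g(11,3)=165
Paths never hitting 4: Σ_s g(11,s) = 1584
Paths hitting 4: 2^11 - 1584 = 464
P = 464/2048 = 29/128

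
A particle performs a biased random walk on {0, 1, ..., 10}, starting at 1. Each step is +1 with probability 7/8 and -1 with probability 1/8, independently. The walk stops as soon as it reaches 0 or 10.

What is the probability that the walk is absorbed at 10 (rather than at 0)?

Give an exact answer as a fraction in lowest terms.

Biased walk: p = 7/8, q = 1/8, r = q/p = 1/7
Gambler's ruin: P(hit 10 before 0 | start at 1) = (1 - r^a)/(1 - r^N)
r^1 = 1/7; r^10 = 1/282475249
P = (1 - 1/7) / (1 - 1/282475249) = 6/7 / 282475248/282475249 = 40353607/47079208

Answer: 40353607/47079208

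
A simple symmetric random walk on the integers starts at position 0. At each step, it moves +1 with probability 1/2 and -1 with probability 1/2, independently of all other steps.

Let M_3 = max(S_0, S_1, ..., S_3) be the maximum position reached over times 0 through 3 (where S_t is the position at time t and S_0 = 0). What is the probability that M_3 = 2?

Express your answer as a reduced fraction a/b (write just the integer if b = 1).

Let M_3 = max(S_0,...,S_3). Use the reflection principle: for j ≥ 1, #{paths with M_3 ≥ j} = #{S_3 ≥ j} + #{S_3 ≥ j+1}.
By reflection, #{M_3 ≥ 2} = #{S_3 ≥ 2} + #{S_3 ≥ 3} = 1 + 1 = 2.
#{M_3 ≥ 3} = #{S_3 ≥ 3} + #{S_3 ≥ 4} = 1 + 0 = 1.
#{M_3 = 2} = 2 - 1 = 1.
P(M_3 = 2) = 1/8 = 1/8

Answer: 1/8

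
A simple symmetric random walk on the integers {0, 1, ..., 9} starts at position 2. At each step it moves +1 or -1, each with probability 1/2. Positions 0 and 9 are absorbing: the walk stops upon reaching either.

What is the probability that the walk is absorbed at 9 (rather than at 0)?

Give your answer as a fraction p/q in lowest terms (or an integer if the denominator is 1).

Symmetric walk (p = 1/2): the harmonic-function argument gives P(hit 9 before 0 | start at 2) = a/N.
P = 2/9 = 2/9

Answer: 2/9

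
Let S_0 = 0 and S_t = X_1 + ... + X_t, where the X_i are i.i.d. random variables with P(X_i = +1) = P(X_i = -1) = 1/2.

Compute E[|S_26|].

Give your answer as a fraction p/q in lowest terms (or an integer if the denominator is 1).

S_26 takes values m ≡ 0 (mod 2) with |m| ≤ 26; P(S_26=m) = C(26,(26+m)/2)/2^26.
Total paths: 2^26 = 67108864
Distribution: P(S=-26)=1/67108864, P(S=-24)=26/67108864, P(S=-22)=325/67108864, P(S=-20)=2600/67108864, P(S=-18)=14950/67108864, P(S=-16)=65780/67108864, P(S=-14)=230230/67108864, P(S=-12)=657800/67108864, P(S=-10)=1562275/67108864, P(S=-8)=3124550/67108864, P(S=-6)=5311735/67108864, P(S=-4)=7726160/67108864, P(S=-2)=9657700/67108864, P(S=0)=10400600/67108864, P(S=2)=9657700/67108864, P(S=4)=7726160/67108864, P(S=6)=5311735/67108864, P(S=8)=3124550/67108864, P(S=10)=1562275/67108864, P(S=12)=657800/67108864, P(S=14)=230230/67108864, P(S=16)=65780/67108864, P(S=18)=14950/67108864, P(S=20)=2600/67108864, P(S=22)=325/67108864, P(S=24)=26/67108864, P(S=26)=1/67108864
E[|S_26|] = Σ_m |m|·P(S_26=m) = 270415600/67108864 = 16900975/4194304

Answer: 16900975/4194304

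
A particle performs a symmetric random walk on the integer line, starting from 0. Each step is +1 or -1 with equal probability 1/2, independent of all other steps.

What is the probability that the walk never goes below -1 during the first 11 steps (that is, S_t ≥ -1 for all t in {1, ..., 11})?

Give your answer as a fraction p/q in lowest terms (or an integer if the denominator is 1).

Let f(t,s) = #length-t paths at position s with S_1..S_t all ≥ -1.
f(t,s) = f(t-1,s-1) + f(t-1,s+1) for s ≥ -1; f(t,s) = 0 for s < -1.
t=0: f(0,0)=1
t=1: f(1,-1)=1 f(1,1)=1
t=2: f(2,0)=2 f(2,2)=1
t=3: f(3,-1)=2 f(3,1)=3 f(3,3)=1
t=4: f(4,0)=5 f(4,2)=4 f(4,4)=1
t=5: f(5,-1)=5 f(5,1)=9 f(5,3)=5 f(5,5)=1
t=6: f(6,0)=14 f(6,2)=14 f(6,4)=6 f(6,6)=1
t=7: f(7,-1)=14 f(7,1)=28 f(7,3)=20 f(7,5)=7 f(7,7)=1
t=8: f(8,0)=42 f(8,2)=48 f(8,4)=27 f(8,6)=8 f(8,8)=1
t=9: f(9,-1)=42 f(9,1)=90 f(9,3)=75 f(9,5)=35 f(9,7)=9 f(9,9)=1
t=10: f(10,0)=132 f(10,2)=165 f(10,4)=110 f(10,6)=44 f(10,8)=10 f(10,10)=1
t=11: f(11,-1)=132 f(11,1)=297 f(11,3)=275 f(11,5)=154 f(11,7)=54 f(11,9)=11 f(11,11)=1
Σ_s f(11,s) = 924
P = 924/2048 = 231/512

Answer: 231/512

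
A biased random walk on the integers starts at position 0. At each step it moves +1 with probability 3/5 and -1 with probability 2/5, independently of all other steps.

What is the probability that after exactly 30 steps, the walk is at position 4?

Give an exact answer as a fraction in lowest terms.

To reach position 4 after 30 steps: need 17 steps of +1 and 13 steps of -1.
Number of such sequences: C(30,17) = 119759850
Each has probability (3/5)^17 · (2/5)^13 = 1057916215296/931322574615478515625
P = 119759850 · 1057916215296/931322574615478515625 = 5067835490256666624/37252902984619140625

Answer: 5067835490256666624/37252902984619140625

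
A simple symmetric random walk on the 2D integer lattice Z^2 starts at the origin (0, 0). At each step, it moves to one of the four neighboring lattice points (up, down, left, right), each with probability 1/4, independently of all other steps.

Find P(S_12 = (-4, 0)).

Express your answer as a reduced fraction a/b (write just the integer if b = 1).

Answer: 245025/16777216

Derivation:
Let h be the number of horizontal steps (so 12-h are vertical). To end at (-4,0) need (h-4)/2 right-steps and ((12-h)+0)/2 up-steps.
Sum over h with 4 ≤ h ≤ 12, h ≡ 0 (mod 2), 12-h ≡ 0 (mod 2):
h=4: C(12,4)·C(4,0)·C(8,4) = 495·1·70 = 34650
h=6: C(12,6)·C(6,1)·C(6,3) = 924·6·20 = 110880
h=8: C(12,8)·C(8,2)·C(4,2) = 495·28·6 = 83160
h=10: C(12,10)·C(10,3)·C(2,1) = 66·120·2 = 15840
h=12: C(12,12)·C(12,4)·C(0,0) = 1·495·1 = 495
Total favorable: 245025
Total paths: 4^12 = 16777216
P = 245025/16777216 = 245025/16777216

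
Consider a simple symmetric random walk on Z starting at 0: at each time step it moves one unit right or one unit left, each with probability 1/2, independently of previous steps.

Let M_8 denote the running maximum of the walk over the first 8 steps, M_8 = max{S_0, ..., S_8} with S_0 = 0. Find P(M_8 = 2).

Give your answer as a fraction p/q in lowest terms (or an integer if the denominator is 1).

Let M_8 = max(S_0,...,S_8). Use the reflection principle: for j ≥ 1, #{paths with M_8 ≥ j} = #{S_8 ≥ j} + #{S_8 ≥ j+1}.
By reflection, #{M_8 ≥ 2} = #{S_8 ≥ 2} + #{S_8 ≥ 3} = 93 + 37 = 130.
#{M_8 ≥ 3} = #{S_8 ≥ 3} + #{S_8 ≥ 4} = 37 + 37 = 74.
#{M_8 = 2} = 130 - 74 = 56.
P(M_8 = 2) = 56/256 = 7/32

Answer: 7/32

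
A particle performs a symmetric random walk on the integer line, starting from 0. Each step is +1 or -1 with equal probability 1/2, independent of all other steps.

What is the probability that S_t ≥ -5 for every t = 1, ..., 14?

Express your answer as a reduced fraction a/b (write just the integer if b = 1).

Answer: 14443/16384

Derivation:
Let f(t,s) = #length-t paths at position s with S_1..S_t all ≥ -5.
f(t,s) = f(t-1,s-1) + f(t-1,s+1) for s ≥ -5; f(t,s) = 0 for s < -5.
t=0: f(0,0)=1
t=1: f(1,-1)=1 f(1,1)=1
t=2: f(2,-2)=1 f(2,0)=2 f(2,2)=1
t=3: f(3,-3)=1 f(3,-1)=3 f(3,1)=3 f(3,3)=1
t=4: f(4,-4)=1 f(4,-2)=4 f(4,0)=6 f(4,2)=4 f(4,4)=1
t=5: f(5,-5)=1 f(5,-3)=5 f(5,-1)=10 f(5,1)=10 f(5,3)=5 f(5,5)=1
t=6: f(6,-4)=6 f(6,-2)=15 f(6,0)=20 f(6,2)=15 f(6,4)=6 f(6,6)=1
t=7: f(7,-5)=6 f(7,-3)=21 f(7,-1)=35 f(7,1)=35 f(7,3)=21 f(7,5)=7 f(7,7)=1
t=8: f(8,-4)=27 f(8,-2)=56 f(8,0)=70 f(8,2)=56 f(8,4)=28 f(8,6)=8 f(8,8)=1
t=9: f(9,-5)=27 f(9,-3)=83 f(9,-1)=126 f(9,1)=126 f(9,3)=84 f(9,5)=36 f(9,7)=9 f(9,9)=1
t=10: f(10,-4)=110 f(10,-2)=209 f(10,0)=252 f(10,2)=210 f(10,4)=120 f(10,6)=45 f(10,8)=10 f(10,10)=1
t=11: f(11,-5)=110 f(11,-3)=319 f(11,-1)=461 f(11,1)=462 f(11,3)=330 f(11,5)=165 f(11,7)=55 f(11,9)=11 f(11,11)=1
t=12: f(12,-4)=429 f(12,-2)=780 f(12,0)=923 f(12,2)=792 f(12,4)=495 f(12,6)=220 f(12,8)=66 f(12,10)=12 f(12,12)=1
t=13: f(13,-5)=429 f(13,-3)=1209 f(13,-1)=1703 f(13,1)=1715 f(13,3)=1287 f(13,5)=715 f(13,7)=286 f(13,9)=78 f(13,11)=13 f(13,13)=1
t=14: f(14,-4)=1638 f(14,-2)=2912 f(14,0)=3418 f(14,2)=3002 f(14,4)=2002 f(14,6)=1001 f(14,8)=364 f(14,10)=91 f(14,12)=14 f(14,14)=1
Σ_s f(14,s) = 14443
P = 14443/16384 = 14443/16384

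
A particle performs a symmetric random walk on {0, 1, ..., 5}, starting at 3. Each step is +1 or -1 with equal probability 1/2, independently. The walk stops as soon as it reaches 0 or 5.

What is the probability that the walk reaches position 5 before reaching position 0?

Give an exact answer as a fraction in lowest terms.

Symmetric walk (p = 1/2): the harmonic-function argument gives P(hit 5 before 0 | start at 3) = a/N.
P = 3/5 = 3/5

Answer: 3/5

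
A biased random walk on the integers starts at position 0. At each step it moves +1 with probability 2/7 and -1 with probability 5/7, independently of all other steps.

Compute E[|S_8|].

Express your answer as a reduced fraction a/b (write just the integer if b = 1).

S_8 takes values m ≡ 0 (mod 2) with |m| ≤ 8; P(S_8=m) = C(8,(8+m)/2) · (2/7)^((8+m)/2) · (5/7)^((8-m)/2).
Distribution: P(S=-8)=390625/5764801, P(S=-6)=1250000/5764801, P(S=-4)=250000/823543, P(S=-2)=200000/823543, P(S=0)=100000/823543, P(S=2)=32000/823543, P(S=4)=6400/823543, P(S=6)=5120/5764801, P(S=8)=256/5764801
E[|S_8|] = Σ_m |m|·P(S_8=m) = 21084968/5764801

Answer: 21084968/5764801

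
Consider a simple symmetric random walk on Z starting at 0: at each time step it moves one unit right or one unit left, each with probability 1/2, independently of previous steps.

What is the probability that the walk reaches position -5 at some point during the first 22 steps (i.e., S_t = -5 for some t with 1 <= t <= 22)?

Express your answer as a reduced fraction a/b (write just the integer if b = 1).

Answer: 300185/1048576

Derivation:
Count via complement. Let g(t,s) = #length-t paths at position s with S_1..S_t all ≠ -5.
g(t,s) = g(t-1,s-1) + g(t-1,s+1) for s ≠ -5; g(t,-5) = 0.
t=0: g(0,0)=1
t=1: g(1,-1)=1 g(1,1)=1
t=2: g(2,-2)=1 g(2,0)=2 g(2,2)=1
t=3: g(3,-3)=1 g(3,-1)=3 g(3,1)=3 g(3,3)=1
t=4: g(4,-4)=1 g(4,-2)=4 g(4,0)=6 g(4,2)=4 g(4,4)=1
t=5: g(5,-3)=5 g(5,-1)=10 g(5,1)=10 g(5,3)=5 g(5,5)=1
t=6: g(6,-4)=5 g(6,-2)=15 g(6,0)=20 g(6,2)=15 g(6,4)=6 g(6,6)=1
t=7: g(7,-3)=20 g(7,-1)=35 g(7,1)=35 g(7,3)=21 g(7,5)=7 g(7,7)=1
t=8: g(8,-4)=20 g(8,-2)=55 g(8,0)=70 g(8,2)=56 g(8,4)=28 g(8,6)=8 g(8,8)=1
t=9: g(9,-3)=75 g(9,-1)=125 g(9,1)=126 g(9,3)=84 g(9,5)=36 g(9,7)=9 g(9,9)=1
t=10: g(10,-4)=75 g(10,-2)=200 g(10,0)=251 g(10,2)=210 g(10,4)=120 g(10,6)=45 g(10,8)=10 g(10,10)=1
t=11: g(11,-3)=275 g(11,-1)=451 g(11,1)=461 g(11,3)=330 g(11,5)=165 g(11,7)=55 g(11,9)=11 g(11,11)=1
t=12: g(12,-4)=275 g(12,-2)=726 g(12,0)=912 g(12,2)=791 g(12,4)=495 g(12,6)=220 g(12,8)=66 g(12,10)=12 g(12,12)=1
t=13: g(13,-3)=1001 g(13,-1)=1638 g(13,1)=1703 g(13,3)=1286 g(13,5)=715 g(13,7)=286 g(13,9)=78 g(13,11)=13 g(13,13)=1
t=14: g(14,-4)=1001 g(14,-2)=2639 g(14,0)=3341 g(14,2)=2989 g(14,4)=2001 g(14,6)=1001 g(14,8)=364 g(14,10)=91 g(14,12)=14 g(14,14)=1
t=15: g(15,-3)=3640 g(15,-1)=5980 g(15,1)=6330 g(15,3)=4990 g(15,5)=3002 g(15,7)=1365 g(15,9)=455 g(15,11)=105 g(15,13)=15 g(15,15)=1
t=16: g(16,-4)=3640 g(16,-2)=9620 g(16,0)=12310 g(16,2)=11320 g(16,4)=7992 g(16,6)=4367 g(16,8)=1820 g(16,10)=560 g(16,12)=120 g(16,14)=16 g(16,16)=1
t=17: g(17,-3)=13260 g(17,-1)=21930 g(17,1)=23630 g(17,3)=19312 g(17,5)=12359 g(17,7)=6187 g(17,9)=2380 g(17,11)=680 g(17,13)=136 g(17,15)=17 g(17,17)=1
t=18: g(18,-4)=13260 g(18,-2)=35190 g(18,0)=45560 g(18,2)=42942 g(18,4)=31671 g(18,6)=18546 g(18,8)=8567 g(18,10)=3060 g(18,12)=816 g(18,14)=153 g(18,16)=18 g(18,18)=1
t=19: g(19,-3)=48450 g(19,-1)=80750 g(19,1)=88502 g(19,3)=74613 g(19,5)=50217 g(19,7)=27113 g(19,9)=11627 g(19,11)=3876 g(19,13)=969 g(19,15)=171 g(19,17)=19 g(19,19)=1
t=20: g(20,-4)=48450 g(20,-2)=129200 g(20,0)=169252 g(20,2)=163115 g(20,4)=124830 g(20,6)=77330 g(20,8)=38740 g(20,10)=15503 g(20,12)=4845 g(20,14)=1140 g(20,16)=190 g(20,18)=20 g(20,20)=1
t=21: g(21,-3)=177650 g(21,-1)=298452 g(21,1)=332367 g(21,3)=287945 g(21,5)=202160 g(21,7)=116070 g(21,9)=54243 g(21,11)=20348 g(21,13)=5985 g(21,15)=1330 g(21,17)=210 g(21,19)=21 g(21,21)=1
t=22: g(22,-4)=177650 g(22,-2)=476102 g(22,0)=630819 g(22,2)=620312 g(22,4)=490105 g(22,6)=318230 g(22,8)=170313 g(22,10)=74591 g(22,12)=26333 g(22,14)=7315 g(22,16)=1540 g(22,18)=231 g(22,20)=22 g(22,22)=1
Paths never hitting -5: Σ_s g(22,s) = 2993564
Paths hitting -5: 2^22 - 2993564 = 1200740
P = 1200740/4194304 = 300185/1048576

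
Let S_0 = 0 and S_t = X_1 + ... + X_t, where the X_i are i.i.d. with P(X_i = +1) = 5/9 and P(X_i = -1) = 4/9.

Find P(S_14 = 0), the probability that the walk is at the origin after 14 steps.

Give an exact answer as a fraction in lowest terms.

To be at 0 after 14 steps: need exactly 7 steps of +1 and 7 of -1.
Number of such sequences: C(14,7) = 3432
Each has probability (5/9)^7 · (4/9)^7 = 1280000000/22876792454961
P = 3432 · 1280000000/22876792454961 = 1464320000000/7625597484987

Answer: 1464320000000/7625597484987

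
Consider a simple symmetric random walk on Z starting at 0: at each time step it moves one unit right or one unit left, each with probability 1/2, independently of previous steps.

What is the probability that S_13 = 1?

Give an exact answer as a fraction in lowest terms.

Answer: 429/2048

Derivation:
To reach position 1 after 13 steps: need 7 steps of +1 and 6 of -1.
Favorable paths: C(13,7) = 1716
Total paths: 2^13 = 8192
P = 1716/8192 = 429/2048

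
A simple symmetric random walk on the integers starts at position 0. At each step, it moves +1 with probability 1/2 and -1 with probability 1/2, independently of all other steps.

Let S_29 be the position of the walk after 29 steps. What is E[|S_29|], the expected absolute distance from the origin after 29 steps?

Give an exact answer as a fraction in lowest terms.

S_29 takes values m ≡ 1 (mod 2) with |m| ≤ 29; P(S_29=m) = C(29,(29+m)/2)/2^29.
Total paths: 2^29 = 536870912
Distribution: P(S=-29)=1/536870912, P(S=-27)=29/536870912, P(S=-25)=406/536870912, P(S=-23)=3654/536870912, P(S=-21)=23751/536870912, P(S=-19)=118755/536870912, P(S=-17)=475020/536870912, P(S=-15)=1560780/536870912, P(S=-13)=4292145/536870912, P(S=-11)=10015005/536870912, P(S=-9)=20030010/536870912, P(S=-7)=34597290/536870912, P(S=-5)=51895935/536870912, P(S=-3)=67863915/536870912, P(S=-1)=77558760/536870912, P(S=1)=77558760/536870912, P(S=3)=67863915/536870912, P(S=5)=51895935/536870912, P(S=7)=34597290/536870912, P(S=9)=20030010/536870912, P(S=11)=10015005/536870912, P(S=13)=4292145/536870912, P(S=15)=1560780/536870912, P(S=17)=475020/536870912, P(S=19)=118755/536870912, P(S=21)=23751/536870912, P(S=23)=3654/536870912, P(S=25)=406/536870912, P(S=27)=29/536870912, P(S=29)=1/536870912
E[|S_29|] = Σ_m |m|·P(S_29=m) = 2326762800/536870912 = 145422675/33554432

Answer: 145422675/33554432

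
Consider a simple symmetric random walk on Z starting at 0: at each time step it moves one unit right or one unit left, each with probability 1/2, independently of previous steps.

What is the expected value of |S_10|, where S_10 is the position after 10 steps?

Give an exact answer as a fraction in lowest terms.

Answer: 315/128

Derivation:
S_10 takes values m ≡ 0 (mod 2) with |m| ≤ 10; P(S_10=m) = C(10,(10+m)/2)/2^10.
Total paths: 2^10 = 1024
Distribution: P(S=-10)=1/1024, P(S=-8)=10/1024, P(S=-6)=45/1024, P(S=-4)=120/1024, P(S=-2)=210/1024, P(S=0)=252/1024, P(S=2)=210/1024, P(S=4)=120/1024, P(S=6)=45/1024, P(S=8)=10/1024, P(S=10)=1/1024
E[|S_10|] = Σ_m |m|·P(S_10=m) = 2520/1024 = 315/128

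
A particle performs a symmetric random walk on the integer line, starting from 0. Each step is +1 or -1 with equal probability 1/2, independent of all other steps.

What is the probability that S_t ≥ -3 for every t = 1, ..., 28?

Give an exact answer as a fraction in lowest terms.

Let f(t,s) = #length-t paths at position s with S_1..S_t all ≥ -3.
f(t,s) = f(t-1,s-1) + f(t-1,s+1) for s ≥ -3; f(t,s) = 0 for s < -3.
t=0: f(0,0)=1
t=1: f(1,-1)=1 f(1,1)=1
t=2: f(2,-2)=1 f(2,0)=2 f(2,2)=1
t=3: f(3,-3)=1 f(3,-1)=3 f(3,1)=3 f(3,3)=1
t=4: f(4,-2)=4 f(4,0)=6 f(4,2)=4 f(4,4)=1
t=5: f(5,-3)=4 f(5,-1)=10 f(5,1)=10 f(5,3)=5 f(5,5)=1
t=6: f(6,-2)=14 f(6,0)=20 f(6,2)=15 f(6,4)=6 f(6,6)=1
t=7: f(7,-3)=14 f(7,-1)=34 f(7,1)=35 f(7,3)=21 f(7,5)=7 f(7,7)=1
t=8: f(8,-2)=48 f(8,0)=69 f(8,2)=56 f(8,4)=28 f(8,6)=8 f(8,8)=1
t=9: f(9,-3)=48 f(9,-1)=117 f(9,1)=125 f(9,3)=84 f(9,5)=36 f(9,7)=9 f(9,9)=1
t=10: f(10,-2)=165 f(10,0)=242 f(10,2)=209 f(10,4)=120 f(10,6)=45 f(10,8)=10 f(10,10)=1
t=11: f(11,-3)=165 f(11,-1)=407 f(11,1)=451 f(11,3)=329 f(11,5)=165 f(11,7)=55 f(11,9)=11 f(11,11)=1
t=12: f(12,-2)=572 f(12,0)=858 f(12,2)=780 f(12,4)=494 f(12,6)=220 f(12,8)=66 f(12,10)=12 f(12,12)=1
t=13: f(13,-3)=572 f(13,-1)=1430 f(13,1)=1638 f(13,3)=1274 f(13,5)=714 f(13,7)=286 f(13,9)=78 f(13,11)=13 f(13,13)=1
t=14: f(14,-2)=2002 f(14,0)=3068 f(14,2)=2912 f(14,4)=1988 f(14,6)=1000 f(14,8)=364 f(14,10)=91 f(14,12)=14 f(14,14)=1
t=15: f(15,-3)=2002 f(15,-1)=5070 f(15,1)=5980 f(15,3)=4900 f(15,5)=2988 f(15,7)=1364 f(15,9)=455 f(15,11)=105 f(15,13)=15 f(15,15)=1
t=16: f(16,-2)=7072 f(16,0)=11050 f(16,2)=10880 f(16,4)=7888 f(16,6)=4352 f(16,8)=1819 f(16,10)=560 f(16,12)=120 f(16,14)=16 f(16,16)=1
t=17: f(17,-3)=7072 f(17,-1)=18122 f(17,1)=21930 f(17,3)=18768 f(17,5)=12240 f(17,7)=6171 f(17,9)=2379 f(17,11)=680 f(17,13)=136 f(17,15)=17 f(17,17)=1
t=18: f(18,-2)=25194 f(18,0)=40052 f(18,2)=40698 f(18,4)=31008 f(18,6)=18411 f(18,8)=8550 f(18,10)=3059 f(18,12)=816 f(18,14)=153 f(18,16)=18 f(18,18)=1
t=19: f(19,-3)=25194 f(19,-1)=65246 f(19,1)=80750 f(19,3)=71706 f(19,5)=49419 f(19,7)=26961 f(19,9)=11609 f(19,11)=3875 f(19,13)=969 f(19,15)=171 f(19,17)=19 f(19,19)=1
t=20: f(20,-2)=90440 f(20,0)=145996 f(20,2)=152456 f(20,4)=121125 f(20,6)=76380 f(20,8)=38570 f(20,10)=15484 f(20,12)=4844 f(20,14)=1140 f(20,16)=190 f(20,18)=20 f(20,20)=1
t=21: f(21,-3)=90440 f(21,-1)=236436 f(21,1)=298452 f(21,3)=273581 f(21,5)=197505 f(21,7)=114950 f(21,9)=54054 f(21,11)=20328 f(21,13)=5984 f(21,15)=1330 f(21,17)=210 f(21,19)=21 f(21,21)=1
t=22: f(22,-2)=326876 f(22,0)=534888 f(22,2)=572033 f(22,4)=471086 f(22,6)=312455 f(22,8)=169004 f(22,10)=74382 f(22,12)=26312 f(22,14)=7314 f(22,16)=1540 f(22,18)=231 f(22,20)=22 f(22,22)=1
t=23: f(23,-3)=326876 f(23,-1)=861764 f(23,1)=1106921 f(23,3)=1043119 f(23,5)=783541 f(23,7)=481459 f(23,9)=243386 f(23,11)=100694 f(23,13)=33626 f(23,15)=8854 f(23,17)=1771 f(23,19)=253 f(23,21)=23 f(23,23)=1
t=24: f(24,-2)=1188640 f(24,0)=1968685 f(24,2)=2150040 f(24,4)=1826660 f(24,6)=1265000 f(24,8)=724845 f(24,10)=344080 f(24,12)=134320 f(24,14)=42480 f(24,16)=10625 f(24,18)=2024 f(24,20)=276 f(24,22)=24 f(24,24)=1
t=25: f(25,-3)=1188640 f(25,-1)=3157325 f(25,1)=4118725 f(25,3)=3976700 f(25,5)=3091660 f(25,7)=1989845 f(25,9)=1068925 f(25,11)=478400 f(25,13)=176800 f(25,15)=53105 f(25,17)=12649 f(25,19)=2300 f(25,21)=300 f(25,23)=25 f(25,25)=1
t=26: f(26,-2)=4345965 f(26,0)=7276050 f(26,2)=8095425 f(26,4)=7068360 f(26,6)=5081505 f(26,8)=3058770 f(26,10)=1547325 f(26,12)=655200 f(26,14)=229905 f(26,16)=65754 f(26,18)=14949 f(26,20)=2600 f(26,22)=325 f(26,24)=26 f(26,26)=1
t=27: f(27,-3)=4345965 f(27,-1)=11622015 f(27,1)=15371475 f(27,3)=15163785 f(27,5)=12149865 f(27,7)=8140275 f(27,9)=4606095 f(27,11)=2202525 f(27,13)=885105 f(27,15)=295659 f(27,17)=80703 f(27,19)=17549 f(27,21)=2925 f(27,23)=351 f(27,25)=27 f(27,27)=1
t=28: f(28,-2)=15967980 f(28,0)=26993490 f(28,2)=30535260 f(28,4)=27313650 f(28,6)=20290140 f(28,8)=12746370 f(28,10)=6808620 f(28,12)=3087630 f(28,14)=1180764 f(28,16)=376362 f(28,18)=98252 f(28,20)=20474 f(28,22)=3276 f(28,24)=378 f(28,26)=28 f(28,28)=1
Σ_s f(28,s) = 145422675
P = 145422675/268435456 = 145422675/268435456

Answer: 145422675/268435456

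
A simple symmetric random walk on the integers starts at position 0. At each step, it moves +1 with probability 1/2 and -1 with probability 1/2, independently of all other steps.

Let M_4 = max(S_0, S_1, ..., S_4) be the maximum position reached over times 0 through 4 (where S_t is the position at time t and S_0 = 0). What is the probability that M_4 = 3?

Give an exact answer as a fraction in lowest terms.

Answer: 1/16

Derivation:
Let M_4 = max(S_0,...,S_4). Use the reflection principle: for j ≥ 1, #{paths with M_4 ≥ j} = #{S_4 ≥ j} + #{S_4 ≥ j+1}.
By reflection, #{M_4 ≥ 3} = #{S_4 ≥ 3} + #{S_4 ≥ 4} = 1 + 1 = 2.
#{M_4 ≥ 4} = #{S_4 ≥ 4} + #{S_4 ≥ 5} = 1 + 0 = 1.
#{M_4 = 3} = 2 - 1 = 1.
P(M_4 = 3) = 1/16 = 1/16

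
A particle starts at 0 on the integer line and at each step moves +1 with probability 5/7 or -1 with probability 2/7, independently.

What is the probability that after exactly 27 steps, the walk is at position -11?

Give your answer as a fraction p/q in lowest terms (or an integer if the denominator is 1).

Answer: 454671360000000000/65712362363534280139543

Derivation:
To reach position -11 after 27 steps: need 8 steps of +1 and 19 steps of -1.
Number of such sequences: C(27,8) = 2220075
Each has probability (5/7)^8 · (2/7)^19 = 204800000000/65712362363534280139543
P = 2220075 · 204800000000/65712362363534280139543 = 454671360000000000/65712362363534280139543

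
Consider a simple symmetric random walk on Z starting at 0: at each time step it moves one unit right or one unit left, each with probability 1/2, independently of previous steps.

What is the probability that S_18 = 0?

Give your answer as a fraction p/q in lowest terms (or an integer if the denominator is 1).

Answer: 12155/65536

Derivation:
To return to 0 after 18 steps: need exactly 9 steps of +1 and 9 of -1.
Favorable paths: C(18,9) = 48620
Total paths: 2^18 = 262144
P = 48620/262144 = 12155/65536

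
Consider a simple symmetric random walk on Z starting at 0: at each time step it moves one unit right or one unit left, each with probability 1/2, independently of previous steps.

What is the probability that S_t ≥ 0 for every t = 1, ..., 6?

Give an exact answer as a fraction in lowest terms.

Let f(t,s) = #length-t paths at position s with S_1..S_t all ≥ 0.
f(t,s) = f(t-1,s-1) + f(t-1,s+1) for s ≥ 0; f(t,s) = 0 for s < 0.
t=0: f(0,0)=1
t=1: f(1,1)=1
t=2: f(2,0)=1 f(2,2)=1
t=3: f(3,1)=2 f(3,3)=1
t=4: f(4,0)=2 f(4,2)=3 f(4,4)=1
t=5: f(5,1)=5 f(5,3)=4 f(5,5)=1
t=6: f(6,0)=5 f(6,2)=9 f(6,4)=5 f(6,6)=1
Σ_s f(6,s) = 20
P = 20/64 = 5/16

Answer: 5/16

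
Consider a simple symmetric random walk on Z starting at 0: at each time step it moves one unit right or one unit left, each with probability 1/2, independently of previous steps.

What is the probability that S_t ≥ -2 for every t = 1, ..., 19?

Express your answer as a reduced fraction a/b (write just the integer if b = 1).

Answer: 130169/262144

Derivation:
Let f(t,s) = #length-t paths at position s with S_1..S_t all ≥ -2.
f(t,s) = f(t-1,s-1) + f(t-1,s+1) for s ≥ -2; f(t,s) = 0 for s < -2.
t=0: f(0,0)=1
t=1: f(1,-1)=1 f(1,1)=1
t=2: f(2,-2)=1 f(2,0)=2 f(2,2)=1
t=3: f(3,-1)=3 f(3,1)=3 f(3,3)=1
t=4: f(4,-2)=3 f(4,0)=6 f(4,2)=4 f(4,4)=1
t=5: f(5,-1)=9 f(5,1)=10 f(5,3)=5 f(5,5)=1
t=6: f(6,-2)=9 f(6,0)=19 f(6,2)=15 f(6,4)=6 f(6,6)=1
t=7: f(7,-1)=28 f(7,1)=34 f(7,3)=21 f(7,5)=7 f(7,7)=1
t=8: f(8,-2)=28 f(8,0)=62 f(8,2)=55 f(8,4)=28 f(8,6)=8 f(8,8)=1
t=9: f(9,-1)=90 f(9,1)=117 f(9,3)=83 f(9,5)=36 f(9,7)=9 f(9,9)=1
t=10: f(10,-2)=90 f(10,0)=207 f(10,2)=200 f(10,4)=119 f(10,6)=45 f(10,8)=10 f(10,10)=1
t=11: f(11,-1)=297 f(11,1)=407 f(11,3)=319 f(11,5)=164 f(11,7)=55 f(11,9)=11 f(11,11)=1
t=12: f(12,-2)=297 f(12,0)=704 f(12,2)=726 f(12,4)=483 f(12,6)=219 f(12,8)=66 f(12,10)=12 f(12,12)=1
t=13: f(13,-1)=1001 f(13,1)=1430 f(13,3)=1209 f(13,5)=702 f(13,7)=285 f(13,9)=78 f(13,11)=13 f(13,13)=1
t=14: f(14,-2)=1001 f(14,0)=2431 f(14,2)=2639 f(14,4)=1911 f(14,6)=987 f(14,8)=363 f(14,10)=91 f(14,12)=14 f(14,14)=1
t=15: f(15,-1)=3432 f(15,1)=5070 f(15,3)=4550 f(15,5)=2898 f(15,7)=1350 f(15,9)=454 f(15,11)=105 f(15,13)=15 f(15,15)=1
t=16: f(16,-2)=3432 f(16,0)=8502 f(16,2)=9620 f(16,4)=7448 f(16,6)=4248 f(16,8)=1804 f(16,10)=559 f(16,12)=120 f(16,14)=16 f(16,16)=1
t=17: f(17,-1)=11934 f(17,1)=18122 f(17,3)=17068 f(17,5)=11696 f(17,7)=6052 f(17,9)=2363 f(17,11)=679 f(17,13)=136 f(17,15)=17 f(17,17)=1
t=18: f(18,-2)=11934 f(18,0)=30056 f(18,2)=35190 f(18,4)=28764 f(18,6)=17748 f(18,8)=8415 f(18,10)=3042 f(18,12)=815 f(18,14)=153 f(18,16)=18 f(18,18)=1
t=19: f(19,-1)=41990 f(19,1)=65246 f(19,3)=63954 f(19,5)=46512 f(19,7)=26163 f(19,9)=11457 f(19,11)=3857 f(19,13)=968 f(19,15)=171 f(19,17)=19 f(19,19)=1
Σ_s f(19,s) = 260338
P = 260338/524288 = 130169/262144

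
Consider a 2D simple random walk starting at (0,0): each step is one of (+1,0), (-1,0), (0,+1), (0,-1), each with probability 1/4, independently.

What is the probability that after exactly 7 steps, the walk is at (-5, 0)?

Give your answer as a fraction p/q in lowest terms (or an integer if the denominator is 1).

Answer: 49/16384

Derivation:
Let h be the number of horizontal steps (so 7-h are vertical). To end at (-5,0) need (h-5)/2 right-steps and ((7-h)+0)/2 up-steps.
Sum over h with 5 ≤ h ≤ 7, h ≡ 1 (mod 2), 7-h ≡ 0 (mod 2):
h=5: C(7,5)·C(5,0)·C(2,1) = 21·1·2 = 42
h=7: C(7,7)·C(7,1)·C(0,0) = 1·7·1 = 7
Total favorable: 49
Total paths: 4^7 = 16384
P = 49/16384 = 49/16384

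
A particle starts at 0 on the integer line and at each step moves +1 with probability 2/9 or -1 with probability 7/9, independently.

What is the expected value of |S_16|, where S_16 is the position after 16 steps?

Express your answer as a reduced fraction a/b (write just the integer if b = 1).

Answer: 5500142625209840/617673396283947

Derivation:
S_16 takes values m ≡ 0 (mod 2) with |m| ≤ 16; P(S_16=m) = C(16,(16+m)/2) · (2/9)^((16+m)/2) · (7/9)^((16-m)/2).
Distribution: P(S=-16)=33232930569601/1853020188851841, P(S=-14)=151921968318176/1853020188851841, P(S=-12)=108515691655840/617673396283947, P(S=-10)=434062766623360/1853020188851841, P(S=-8)=403058283293120/1853020188851841, P(S=-6)=92127607609856/617673396283947, P(S=-4)=144771954815488/1853020188851841, P(S=-2)=59090593802240/1853020188851841, P(S=0)=2110378350080/205891132094649, P(S=2)=4823721943040/1853020188851841, P(S=4)=964744388608/1853020188851841, P(S=6)=50116591616/617673396283947, P(S=8)=17898782720/1853020188851841, P(S=10)=1573519360/1853020188851841, P(S=12)=32112640/617673396283947, P(S=14)=3670016/1853020188851841, P(S=16)=65536/1853020188851841
E[|S_16|] = Σ_m |m|·P(S_16=m) = 5500142625209840/617673396283947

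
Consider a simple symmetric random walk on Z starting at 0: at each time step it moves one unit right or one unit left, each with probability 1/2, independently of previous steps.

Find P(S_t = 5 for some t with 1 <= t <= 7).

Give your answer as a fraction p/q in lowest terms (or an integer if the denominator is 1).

Answer: 9/128

Derivation:
Count via complement. Let g(t,s) = #length-t paths at position s with S_1..S_t all ≠ 5.
g(t,s) = g(t-1,s-1) + g(t-1,s+1) for s ≠ 5; g(t,5) = 0.
t=0: g(0,0)=1
t=1: g(1,-1)=1 g(1,1)=1
t=2: g(2,-2)=1 g(2,0)=2 g(2,2)=1
t=3: g(3,-3)=1 g(3,-1)=3 g(3,1)=3 g(3,3)=1
t=4: g(4,-4)=1 g(4,-2)=4 g(4,0)=6 g(4,2)=4 g(4,4)=1
t=5: g(5,-5)=1 g(5,-3)=5 g(5,-1)=10 g(5,1)=10 g(5,3)=5
t=6: g(6,-6)=1 g(6,-4)=6 g(6,-2)=15 g(6,0)=20 g(6,2)=15 g(6,4)=5
t=7: g(7,-7)=1 g(7,-5)=7 g(7,-3)=21 g(7,-1)=35 g(7,1)=35 g(7,3)=20
Paths never hitting 5: Σ_s g(7,s) = 119
Paths hitting 5: 2^7 - 119 = 9
P = 9/128 = 9/128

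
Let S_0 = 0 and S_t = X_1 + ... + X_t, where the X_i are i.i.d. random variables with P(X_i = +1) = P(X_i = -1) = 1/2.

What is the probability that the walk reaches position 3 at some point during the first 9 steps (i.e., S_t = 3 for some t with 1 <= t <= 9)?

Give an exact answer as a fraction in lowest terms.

Answer: 11/32

Derivation:
Count via complement. Let g(t,s) = #length-t paths at position s with S_1..S_t all ≠ 3.
g(t,s) = g(t-1,s-1) + g(t-1,s+1) for s ≠ 3; g(t,3) = 0.
t=0: g(0,0)=1
t=1: g(1,-1)=1 g(1,1)=1
t=2: g(2,-2)=1 g(2,0)=2 g(2,2)=1
t=3: g(3,-3)=1 g(3,-1)=3 g(3,1)=3
t=4: g(4,-4)=1 g(4,-2)=4 g(4,0)=6 g(4,2)=3
t=5: g(5,-5)=1 g(5,-3)=5 g(5,-1)=10 g(5,1)=9
t=6: g(6,-6)=1 g(6,-4)=6 g(6,-2)=15 g(6,0)=19 g(6,2)=9
t=7: g(7,-7)=1 g(7,-5)=7 g(7,-3)=21 g(7,-1)=34 g(7,1)=28
t=8: g(8,-8)=1 g(8,-6)=8 g(8,-4)=28 g(8,-2)=55 g(8,0)=62 g(8,2)=28
t=9: g(9,-9)=1 g(9,-7)=9 g(9,-5)=36 g(9,-3)=83 g(9,-1)=117 g(9,1)=90
Paths never hitting 3: Σ_s g(9,s) = 336
Paths hitting 3: 2^9 - 336 = 176
P = 176/512 = 11/32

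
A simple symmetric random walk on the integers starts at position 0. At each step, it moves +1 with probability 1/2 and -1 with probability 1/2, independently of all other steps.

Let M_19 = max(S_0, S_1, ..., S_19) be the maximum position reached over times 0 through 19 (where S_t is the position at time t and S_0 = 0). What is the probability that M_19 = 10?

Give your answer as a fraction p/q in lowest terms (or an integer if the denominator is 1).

Let M_19 = max(S_0,...,S_19). Use the reflection principle: for j ≥ 1, #{paths with M_19 ≥ j} = #{S_19 ≥ j} + #{S_19 ≥ j+1}.
By reflection, #{M_19 ≥ 10} = #{S_19 ≥ 10} + #{S_19 ≥ 11} = 5036 + 5036 = 10072.
#{M_19 ≥ 11} = #{S_19 ≥ 11} + #{S_19 ≥ 12} = 5036 + 1160 = 6196.
#{M_19 = 10} = 10072 - 6196 = 3876.
P(M_19 = 10) = 3876/524288 = 969/131072

Answer: 969/131072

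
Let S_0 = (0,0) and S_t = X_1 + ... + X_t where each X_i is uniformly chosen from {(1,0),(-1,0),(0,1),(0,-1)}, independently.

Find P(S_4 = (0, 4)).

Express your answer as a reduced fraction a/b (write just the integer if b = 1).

Let h be the number of horizontal steps (so 4-h are vertical). To end at (0,4) need (h+0)/2 right-steps and ((4-h)+4)/2 up-steps.
Sum over h with 0 ≤ h ≤ 0, h ≡ 0 (mod 2), 4-h ≡ 0 (mod 2):
h=0: C(4,0)·C(0,0)·C(4,4) = 1·1·1 = 1
Total favorable: 1
Total paths: 4^4 = 256
P = 1/256 = 1/256

Answer: 1/256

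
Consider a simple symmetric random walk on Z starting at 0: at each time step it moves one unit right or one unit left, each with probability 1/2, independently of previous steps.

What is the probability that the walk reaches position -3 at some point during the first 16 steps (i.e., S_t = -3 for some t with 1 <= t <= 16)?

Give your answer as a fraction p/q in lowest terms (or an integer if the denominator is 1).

Answer: 14893/32768

Derivation:
Count via complement. Let g(t,s) = #length-t paths at position s with S_1..S_t all ≠ -3.
g(t,s) = g(t-1,s-1) + g(t-1,s+1) for s ≠ -3; g(t,-3) = 0.
t=0: g(0,0)=1
t=1: g(1,-1)=1 g(1,1)=1
t=2: g(2,-2)=1 g(2,0)=2 g(2,2)=1
t=3: g(3,-1)=3 g(3,1)=3 g(3,3)=1
t=4: g(4,-2)=3 g(4,0)=6 g(4,2)=4 g(4,4)=1
t=5: g(5,-1)=9 g(5,1)=10 g(5,3)=5 g(5,5)=1
t=6: g(6,-2)=9 g(6,0)=19 g(6,2)=15 g(6,4)=6 g(6,6)=1
t=7: g(7,-1)=28 g(7,1)=34 g(7,3)=21 g(7,5)=7 g(7,7)=1
t=8: g(8,-2)=28 g(8,0)=62 g(8,2)=55 g(8,4)=28 g(8,6)=8 g(8,8)=1
t=9: g(9,-1)=90 g(9,1)=117 g(9,3)=83 g(9,5)=36 g(9,7)=9 g(9,9)=1
t=10: g(10,-2)=90 g(10,0)=207 g(10,2)=200 g(10,4)=119 g(10,6)=45 g(10,8)=10 g(10,10)=1
t=11: g(11,-1)=297 g(11,1)=407 g(11,3)=319 g(11,5)=164 g(11,7)=55 g(11,9)=11 g(11,11)=1
t=12: g(12,-2)=297 g(12,0)=704 g(12,2)=726 g(12,4)=483 g(12,6)=219 g(12,8)=66 g(12,10)=12 g(12,12)=1
t=13: g(13,-1)=1001 g(13,1)=1430 g(13,3)=1209 g(13,5)=702 g(13,7)=285 g(13,9)=78 g(13,11)=13 g(13,13)=1
t=14: g(14,-2)=1001 g(14,0)=2431 g(14,2)=2639 g(14,4)=1911 g(14,6)=987 g(14,8)=363 g(14,10)=91 g(14,12)=14 g(14,14)=1
t=15: g(15,-1)=3432 g(15,1)=5070 g(15,3)=4550 g(15,5)=2898 g(15,7)=1350 g(15,9)=454 g(15,11)=105 g(15,13)=15 g(15,15)=1
t=16: g(16,-2)=3432 g(16,0)=8502 g(16,2)=9620 g(16,4)=7448 g(16,6)=4248 g(16,8)=1804 g(16,10)=559 g(16,12)=120 g(16,14)=16 g(16,16)=1
Paths never hitting -3: Σ_s g(16,s) = 35750
Paths hitting -3: 2^16 - 35750 = 29786
P = 29786/65536 = 14893/32768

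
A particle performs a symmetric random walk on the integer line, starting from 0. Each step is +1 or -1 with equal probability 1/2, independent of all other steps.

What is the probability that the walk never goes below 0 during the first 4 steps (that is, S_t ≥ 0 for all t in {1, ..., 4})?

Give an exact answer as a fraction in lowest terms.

Answer: 3/8

Derivation:
Let f(t,s) = #length-t paths at position s with S_1..S_t all ≥ 0.
f(t,s) = f(t-1,s-1) + f(t-1,s+1) for s ≥ 0; f(t,s) = 0 for s < 0.
t=0: f(0,0)=1
t=1: f(1,1)=1
t=2: f(2,0)=1 f(2,2)=1
t=3: f(3,1)=2 f(3,3)=1
t=4: f(4,0)=2 f(4,2)=3 f(4,4)=1
Σ_s f(4,s) = 6
P = 6/16 = 3/8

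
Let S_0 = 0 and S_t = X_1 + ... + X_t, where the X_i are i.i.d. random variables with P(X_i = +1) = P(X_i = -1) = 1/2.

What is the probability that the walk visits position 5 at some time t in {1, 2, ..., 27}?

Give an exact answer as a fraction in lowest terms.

Answer: 46295513/134217728

Derivation:
Count via complement. Let g(t,s) = #length-t paths at position s with S_1..S_t all ≠ 5.
g(t,s) = g(t-1,s-1) + g(t-1,s+1) for s ≠ 5; g(t,5) = 0.
t=0: g(0,0)=1
t=1: g(1,-1)=1 g(1,1)=1
t=2: g(2,-2)=1 g(2,0)=2 g(2,2)=1
t=3: g(3,-3)=1 g(3,-1)=3 g(3,1)=3 g(3,3)=1
t=4: g(4,-4)=1 g(4,-2)=4 g(4,0)=6 g(4,2)=4 g(4,4)=1
t=5: g(5,-5)=1 g(5,-3)=5 g(5,-1)=10 g(5,1)=10 g(5,3)=5
t=6: g(6,-6)=1 g(6,-4)=6 g(6,-2)=15 g(6,0)=20 g(6,2)=15 g(6,4)=5
t=7: g(7,-7)=1 g(7,-5)=7 g(7,-3)=21 g(7,-1)=35 g(7,1)=35 g(7,3)=20
t=8: g(8,-8)=1 g(8,-6)=8 g(8,-4)=28 g(8,-2)=56 g(8,0)=70 g(8,2)=55 g(8,4)=20
t=9: g(9,-9)=1 g(9,-7)=9 g(9,-5)=36 g(9,-3)=84 g(9,-1)=126 g(9,1)=125 g(9,3)=75
t=10: g(10,-10)=1 g(10,-8)=10 g(10,-6)=45 g(10,-4)=120 g(10,-2)=210 g(10,0)=251 g(10,2)=200 g(10,4)=75
t=11: g(11,-11)=1 g(11,-9)=11 g(11,-7)=55 g(11,-5)=165 g(11,-3)=330 g(11,-1)=461 g(11,1)=451 g(11,3)=275
t=12: g(12,-12)=1 g(12,-10)=12 g(12,-8)=66 g(12,-6)=220 g(12,-4)=495 g(12,-2)=791 g(12,0)=912 g(12,2)=726 g(12,4)=275
t=13: g(13,-13)=1 g(13,-11)=13 g(13,-9)=78 g(13,-7)=286 g(13,-5)=715 g(13,-3)=1286 g(13,-1)=1703 g(13,1)=1638 g(13,3)=1001
t=14: g(14,-14)=1 g(14,-12)=14 g(14,-10)=91 g(14,-8)=364 g(14,-6)=1001 g(14,-4)=2001 g(14,-2)=2989 g(14,0)=3341 g(14,2)=2639 g(14,4)=1001
t=15: g(15,-15)=1 g(15,-13)=15 g(15,-11)=105 g(15,-9)=455 g(15,-7)=1365 g(15,-5)=3002 g(15,-3)=4990 g(15,-1)=6330 g(15,1)=5980 g(15,3)=3640
t=16: g(16,-16)=1 g(16,-14)=16 g(16,-12)=120 g(16,-10)=560 g(16,-8)=1820 g(16,-6)=4367 g(16,-4)=7992 g(16,-2)=11320 g(16,0)=12310 g(16,2)=9620 g(16,4)=3640
t=17: g(17,-17)=1 g(17,-15)=17 g(17,-13)=136 g(17,-11)=680 g(17,-9)=2380 g(17,-7)=6187 g(17,-5)=12359 g(17,-3)=19312 g(17,-1)=23630 g(17,1)=21930 g(17,3)=13260
t=18: g(18,-18)=1 g(18,-16)=18 g(18,-14)=153 g(18,-12)=816 g(18,-10)=3060 g(18,-8)=8567 g(18,-6)=18546 g(18,-4)=31671 g(18,-2)=42942 g(18,0)=45560 g(18,2)=35190 g(18,4)=13260
t=19: g(19,-19)=1 g(19,-17)=19 g(19,-15)=171 g(19,-13)=969 g(19,-11)=3876 g(19,-9)=11627 g(19,-7)=27113 g(19,-5)=50217 g(19,-3)=74613 g(19,-1)=88502 g(19,1)=80750 g(19,3)=48450
t=20: g(20,-20)=1 g(20,-18)=20 g(20,-16)=190 g(20,-14)=1140 g(20,-12)=4845 g(20,-10)=15503 g(20,-8)=38740 g(20,-6)=77330 g(20,-4)=124830 g(20,-2)=163115 g(20,0)=169252 g(20,2)=129200 g(20,4)=48450
t=21: g(21,-21)=1 g(21,-19)=21 g(21,-17)=210 g(21,-15)=1330 g(21,-13)=5985 g(21,-11)=20348 g(21,-9)=54243 g(21,-7)=116070 g(21,-5)=202160 g(21,-3)=287945 g(21,-1)=332367 g(21,1)=298452 g(21,3)=177650
t=22: g(22,-22)=1 g(22,-20)=22 g(22,-18)=231 g(22,-16)=1540 g(22,-14)=7315 g(22,-12)=26333 g(22,-10)=74591 g(22,-8)=170313 g(22,-6)=318230 g(22,-4)=490105 g(22,-2)=620312 g(22,0)=630819 g(22,2)=476102 g(22,4)=177650
t=23: g(23,-23)=1 g(23,-21)=23 g(23,-19)=253 g(23,-17)=1771 g(23,-15)=8855 g(23,-13)=33648 g(23,-11)=100924 g(23,-9)=244904 g(23,-7)=488543 g(23,-5)=808335 g(23,-3)=1110417 g(23,-1)=1251131 g(23,1)=1106921 g(23,3)=653752
t=24: g(24,-24)=1 g(24,-22)=24 g(24,-20)=276 g(24,-18)=2024 g(24,-16)=10626 g(24,-14)=42503 g(24,-12)=134572 g(24,-10)=345828 g(24,-8)=733447 g(24,-6)=1296878 g(24,-4)=1918752 g(24,-2)=2361548 g(24,0)=2358052 g(24,2)=1760673 g(24,4)=653752
t=25: g(25,-25)=1 g(25,-23)=25 g(25,-21)=300 g(25,-19)=2300 g(25,-17)=12650 g(25,-15)=53129 g(25,-13)=177075 g(25,-11)=480400 g(25,-9)=1079275 g(25,-7)=2030325 g(25,-5)=3215630 g(25,-3)=4280300 g(25,-1)=4719600 g(25,1)=4118725 g(25,3)=2414425
t=26: g(26,-26)=1 g(26,-24)=26 g(26,-22)=325 g(26,-20)=2600 g(26,-18)=14950 g(26,-16)=65779 g(26,-14)=230204 g(26,-12)=657475 g(26,-10)=1559675 g(26,-8)=3109600 g(26,-6)=5245955 g(26,-4)=7495930 g(26,-2)=8999900 g(26,0)=8838325 g(26,2)=6533150 g(26,4)=2414425
t=27: g(27,-27)=1 g(27,-25)=27 g(27,-23)=351 g(27,-21)=2925 g(27,-19)=17550 g(27,-17)=80729 g(27,-15)=295983 g(27,-13)=887679 g(27,-11)=2217150 g(27,-9)=4669275 g(27,-7)=8355555 g(27,-5)=12741885 g(27,-3)=16495830 g(27,-1)=17838225 g(27,1)=15371475 g(27,3)=8947575
Paths never hitting 5: Σ_s g(27,s) = 87922215
Paths hitting 5: 2^27 - 87922215 = 46295513
P = 46295513/134217728 = 46295513/134217728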